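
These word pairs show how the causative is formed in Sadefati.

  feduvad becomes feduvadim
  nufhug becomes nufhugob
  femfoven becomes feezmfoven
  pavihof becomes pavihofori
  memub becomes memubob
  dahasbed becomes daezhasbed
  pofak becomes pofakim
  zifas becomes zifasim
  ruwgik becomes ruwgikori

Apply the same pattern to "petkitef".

feduvad and dahasbed both end in -d yet inflect differently (feduvadim, daezhasbed), so the final letter is not what conditions the rule; the last vowel is.
"petkitef" has last vowel 'e'. The stems whose last vowel is 'e' (dahasbed → daezhasbed, femfoven → feezmfoven) insert -ez- after the first vowel.
So petkitef → peeztkitef.

peeztkitef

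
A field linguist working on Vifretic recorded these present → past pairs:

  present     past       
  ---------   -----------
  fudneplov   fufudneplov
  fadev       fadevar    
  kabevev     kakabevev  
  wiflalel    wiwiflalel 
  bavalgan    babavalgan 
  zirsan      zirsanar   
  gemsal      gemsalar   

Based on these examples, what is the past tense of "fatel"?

fatelar

"fatel" has 2 vowels. The stems with 2 vowels (zirsan → zirsanar, fadev → fadevar, gemsal → gemsalar) add -ar.
So fatel → fatelar.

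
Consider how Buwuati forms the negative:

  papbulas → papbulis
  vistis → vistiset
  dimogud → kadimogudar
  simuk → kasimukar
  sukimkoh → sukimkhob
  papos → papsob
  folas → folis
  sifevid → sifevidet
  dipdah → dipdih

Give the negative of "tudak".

tudik

sukimkoh and dipdah both end in -h yet inflect differently (sukimkhob, dipdih), so the final letter is not what conditions the rule; the last vowel is.
"tudak" has last vowel 'a'. The stems whose last vowel is 'a' (dipdah → dipdih, folas → folis, papbulas → papbulis) change the last vowel to 'i'.
The other patterns: stems whose last vowel is 'u' add ka- … -ar around the stem; stems whose last vowel is 'o' delete the last vowel and add -ob; stems whose last vowel is 'i' add -et.
So tudak → tudik.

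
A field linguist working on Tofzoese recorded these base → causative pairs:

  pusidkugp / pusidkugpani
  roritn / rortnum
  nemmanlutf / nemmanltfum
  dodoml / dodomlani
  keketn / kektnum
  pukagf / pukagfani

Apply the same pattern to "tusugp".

nemmanlutf and pukagf both end in -f yet inflect differently (nemmanltfum, pukagfani), so the final letter is not what conditions the rule; the second-to-last letter is.
"tusugp" has second-to-last letter 'g'. The stems whose second-to-last letter is 'g' (pusidkugp → pusidkugpani, pukagf → pukagfani) add -ani.
So tusugp → tusugpani.

tusugpani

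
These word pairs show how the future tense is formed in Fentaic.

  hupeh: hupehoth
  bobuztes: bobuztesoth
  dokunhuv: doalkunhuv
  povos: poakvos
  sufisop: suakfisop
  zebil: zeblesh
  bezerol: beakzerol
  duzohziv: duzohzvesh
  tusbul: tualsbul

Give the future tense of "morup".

moalrup

bezerol and zebil both end in -l yet inflect differently (beakzerol, zeblesh), so the final letter is not what conditions the rule; the last vowel is.
"morup" has last vowel 'u'. The stems whose last vowel is 'u' (tusbul → tualsbul, dokunhuv → doalkunhuv) insert -al- after the first vowel.
So morup → moalrup.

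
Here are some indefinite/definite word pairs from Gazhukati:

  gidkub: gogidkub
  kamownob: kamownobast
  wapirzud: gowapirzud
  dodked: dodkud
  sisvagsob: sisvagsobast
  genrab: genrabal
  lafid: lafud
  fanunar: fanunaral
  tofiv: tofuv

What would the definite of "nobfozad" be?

nobfozadal

gidkub and genrab both end in -b yet inflect differently (gogidkub, genrabal), so the final letter is not what conditions the rule; the last vowel is.
"nobfozad" has last vowel 'a'. The stems whose last vowel is 'a' (fanunar → fanunaral, genrab → genrabal) add -al.
The other patterns: stems whose last vowel is 'u' add the prefix go-; stems whose last vowel is 'o' add -ast; stems whose last vowel is 'e' or 'i' change the last vowel to 'u'.
So nobfozad → nobfozadal.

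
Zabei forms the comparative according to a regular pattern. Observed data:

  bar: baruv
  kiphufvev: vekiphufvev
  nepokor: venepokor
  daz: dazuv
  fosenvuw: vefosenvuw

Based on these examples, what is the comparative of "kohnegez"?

vekohnegez

"kohnegez" has 3 vowels. The stems with 3 vowels (fosenvuw → vefosenvuw, kiphufvev → vekiphufvev, nepokor → venepokor) add the prefix ve-.
So kohnegez → vekohnegez.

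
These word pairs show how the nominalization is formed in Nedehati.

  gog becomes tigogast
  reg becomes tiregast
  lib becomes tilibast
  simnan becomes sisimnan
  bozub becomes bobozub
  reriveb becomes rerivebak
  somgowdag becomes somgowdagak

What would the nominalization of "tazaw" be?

tatazaw

lib and bozub both end in -b yet inflect differently (tilibast, bobozub), so the final letter is not what conditions the rule; the number of vowels is.
"tazaw" has 2 vowels. The stems with 2 vowels (simnan → sisimnan, bozub → bobozub) repeat the first consonant+vowel as a prefix.
The other patterns: stems with 1 vowel add ti- … -ast around the stem; stems with 3 vowels add -ak.
So tazaw → tatazaw.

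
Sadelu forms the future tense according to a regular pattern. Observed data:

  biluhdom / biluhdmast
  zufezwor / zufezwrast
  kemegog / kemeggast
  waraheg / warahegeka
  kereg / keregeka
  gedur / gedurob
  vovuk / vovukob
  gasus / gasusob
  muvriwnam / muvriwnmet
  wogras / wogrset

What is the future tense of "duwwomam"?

duwwommet

kemegog and waraheg both end in -g yet inflect differently (kemeggast, warahegeka), so the final letter is not what conditions the rule; the last vowel is.
"duwwomam" has last vowel 'a'. The stems whose last vowel is 'a' (muvriwnam → muvriwnmet, wogras → wogrset) delete the last vowel and add -et.
The other patterns: stems whose last vowel is 'o' delete the last vowel and add -ast; stems whose last vowel is 'e' add -eka; stems whose last vowel is 'u' add -ob.
So duwwomam → duwwommet.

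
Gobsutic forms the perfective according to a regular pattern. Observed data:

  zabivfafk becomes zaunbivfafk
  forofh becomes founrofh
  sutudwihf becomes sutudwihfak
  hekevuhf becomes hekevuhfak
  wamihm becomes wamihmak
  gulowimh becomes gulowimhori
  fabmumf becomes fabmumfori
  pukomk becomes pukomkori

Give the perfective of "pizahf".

pizahfak

pukomk and zabivfafk both end in -k yet inflect differently (pukomkori, zaunbivfafk), so the final letter is not what conditions the rule; the second-to-last letter is.
"pizahf" has second-to-last letter 'h'. The stems whose second-to-last letter is 'h' (wamihm → wamihmak, sutudwihf → sutudwihfak, hekevuhf → hekevuhfak) add -ak.
The other patterns: stems whose second-to-last letter is 'm' add -ori; stems whose second-to-last letter is 'f' insert -un- after the first vowel.
So pizahf → pizahfak.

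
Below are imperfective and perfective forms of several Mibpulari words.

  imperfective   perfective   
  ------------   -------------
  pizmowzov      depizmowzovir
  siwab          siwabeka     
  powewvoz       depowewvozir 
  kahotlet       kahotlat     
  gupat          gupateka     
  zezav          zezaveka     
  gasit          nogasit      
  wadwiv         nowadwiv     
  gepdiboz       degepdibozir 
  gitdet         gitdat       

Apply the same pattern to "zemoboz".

dezemobozir

"zemoboz" has last vowel 'o'. The stems whose last vowel is 'o' (powewvoz → depowewvozir, pizmowzov → depizmowzovir, gepdiboz → degepdibozir) add de- … -ir around the stem.
So zemoboz → dezemobozir.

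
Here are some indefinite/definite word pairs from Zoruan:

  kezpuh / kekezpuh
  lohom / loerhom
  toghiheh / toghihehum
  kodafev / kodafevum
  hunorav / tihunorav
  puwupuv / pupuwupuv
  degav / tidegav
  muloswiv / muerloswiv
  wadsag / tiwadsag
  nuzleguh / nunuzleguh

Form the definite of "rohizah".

tirohizah

"rohizah" has last vowel 'a'. The stems whose last vowel is 'a' (hunorav → tihunorav, degav → tidegav, wadsag → tiwadsag) add the prefix ti-.
The other patterns: stems whose last vowel is 'e' add -um; stems whose last vowel is 'u' repeat the first consonant+vowel as a prefix; stems whose last vowel is 'i' or 'o' insert -er- after the first vowel.
So rohizah → tirohizah.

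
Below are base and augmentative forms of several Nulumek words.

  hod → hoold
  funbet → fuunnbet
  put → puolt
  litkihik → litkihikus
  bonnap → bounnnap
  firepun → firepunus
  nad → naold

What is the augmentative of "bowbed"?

put and funbet both end in -t yet inflect differently (puolt, fuunnbet), so the final letter is not what conditions the rule; the number of vowels is.
"bowbed" has 2 vowels. The stems with 2 vowels (bonnap → bounnnap, funbet → fuunnbet) insert -un- after the first vowel.
So bowbed → bounwbed.

bounwbed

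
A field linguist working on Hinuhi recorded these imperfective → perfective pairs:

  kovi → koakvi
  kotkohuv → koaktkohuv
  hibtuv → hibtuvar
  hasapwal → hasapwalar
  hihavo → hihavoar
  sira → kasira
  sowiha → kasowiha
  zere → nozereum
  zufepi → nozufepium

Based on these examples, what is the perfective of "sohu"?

kotkohuv and hibtuv both end in -v yet inflect differently (koaktkohuv, hibtuvar), so the final letter is not what conditions the rule; the first letter is.
"sohu" begins with s-. The stems beginning with s- (sira → kasira, sowiha → kasowiha) add the prefix ka-.
So sohu → kasohu.

kasohu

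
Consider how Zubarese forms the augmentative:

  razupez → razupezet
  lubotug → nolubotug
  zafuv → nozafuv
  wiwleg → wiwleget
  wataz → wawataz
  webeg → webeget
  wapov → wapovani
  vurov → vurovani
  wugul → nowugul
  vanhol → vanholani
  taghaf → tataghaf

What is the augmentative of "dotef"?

dotefet

wugul and vanhol both end in -l yet inflect differently (nowugul, vanholani), so the final letter is not what conditions the rule; the last vowel is.
"dotef" has last vowel 'e'. The stems whose last vowel is 'e' (webeg → webeget, wiwleg → wiwleget, razupez → razupezet) add -et.
So dotef → dotefet.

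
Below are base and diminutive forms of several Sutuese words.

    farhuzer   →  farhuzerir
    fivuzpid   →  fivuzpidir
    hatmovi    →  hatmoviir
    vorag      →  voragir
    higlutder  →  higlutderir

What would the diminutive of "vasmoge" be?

vasmogeir

Every pair shown (farhuzer → farhuzerir, fivuzpid → fivuzpidir, hatmovi → hatmoviir, …) follows the same rule: add -ir.
So vasmoge → vasmogeir.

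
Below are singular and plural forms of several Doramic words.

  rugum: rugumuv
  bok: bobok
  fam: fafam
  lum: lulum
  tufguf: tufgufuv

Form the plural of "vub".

lum and rugum both end in -m yet inflect differently (lulum, rugumuv), so the final letter is not what conditions the rule; the number of vowels is.
"vub" has 1 vowel. The stems with 1 vowel (bok → bobok, lum → lulum, fam → fafam) repeat the first consonant+vowel as a prefix.
The other pattern: stems with 2 vowels add -uv.
So vub → vuvub.

vuvub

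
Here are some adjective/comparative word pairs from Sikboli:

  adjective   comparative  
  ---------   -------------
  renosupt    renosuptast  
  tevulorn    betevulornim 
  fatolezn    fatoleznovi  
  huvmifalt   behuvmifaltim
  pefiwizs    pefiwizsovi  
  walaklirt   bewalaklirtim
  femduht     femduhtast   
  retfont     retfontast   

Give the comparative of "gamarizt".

tevulorn and fatolezn both end in -n yet inflect differently (betevulornim, fatoleznovi), so the final letter is not what conditions the rule; the second-to-last letter is.
"gamarizt" has second-to-last letter 'z'. The stems whose second-to-last letter is 'z' (pefiwizs → pefiwizsovi, fatolezn → fatoleznovi) add -ovi.
So gamarizt → gamariztovi.

gamariztovi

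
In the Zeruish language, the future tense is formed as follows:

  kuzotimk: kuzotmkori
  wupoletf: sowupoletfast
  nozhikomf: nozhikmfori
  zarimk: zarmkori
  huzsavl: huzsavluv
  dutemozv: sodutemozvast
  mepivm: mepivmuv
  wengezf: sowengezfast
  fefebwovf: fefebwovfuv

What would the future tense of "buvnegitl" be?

nozhikomf and fefebwovf both end in -f yet inflect differently (nozhikmfori, fefebwovfuv), so the final letter is not what conditions the rule; the second-to-last letter is.
"buvnegitl" has second-to-last letter 't'. The one such stem in the data (wupoletf → sowupoletfast) adds so- … -ast around the stem, so the same rule applies.
So buvnegitl → sobuvnegitlast.

sobuvnegitlast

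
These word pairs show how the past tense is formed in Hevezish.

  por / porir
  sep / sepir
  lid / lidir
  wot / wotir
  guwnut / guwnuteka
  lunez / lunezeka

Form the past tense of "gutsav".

wot and guwnut both end in -t yet inflect differently (wotir, guwnuteka), so the final letter is not what conditions the rule; the number of vowels is.
"gutsav" has 2 vowels. The stems with 2 vowels (guwnut → guwnuteka, lunez → lunezeka) add -eka.
So gutsav → gutsaveka.

gutsaveka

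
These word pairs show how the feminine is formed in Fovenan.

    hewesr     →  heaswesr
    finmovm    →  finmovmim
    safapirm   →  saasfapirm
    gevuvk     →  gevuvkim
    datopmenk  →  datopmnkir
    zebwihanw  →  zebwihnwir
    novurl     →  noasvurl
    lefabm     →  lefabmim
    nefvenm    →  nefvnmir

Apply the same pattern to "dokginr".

dokgnrir

gevuvk and datopmenk both end in -k yet inflect differently (gevuvkim, datopmnkir), so the final letter is not what conditions the rule; the second-to-last letter is.
"dokginr" has second-to-last letter 'n'. The stems whose second-to-last letter is 'n' (zebwihanw → zebwihnwir, datopmenk → datopmnkir, nefvenm → nefvnmir) delete the last vowel and add -ir.
The other patterns: stems whose second-to-last letter is 'b' or 'v' add -im; stems whose second-to-last letter is 'r' or 's' insert -as- after the first vowel.
So dokginr → dokgnrir.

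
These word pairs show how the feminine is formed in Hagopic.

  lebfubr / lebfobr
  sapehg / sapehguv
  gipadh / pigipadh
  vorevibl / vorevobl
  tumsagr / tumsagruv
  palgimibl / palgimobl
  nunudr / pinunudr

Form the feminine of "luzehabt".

luzehobt

"luzehabt" has second-to-last letter 'b'. The stems whose second-to-last letter is 'b' (vorevibl → vorevobl, palgimibl → palgimobl, lebfubr → lebfobr) change the last vowel to 'o'.
So luzehabt → luzehobt.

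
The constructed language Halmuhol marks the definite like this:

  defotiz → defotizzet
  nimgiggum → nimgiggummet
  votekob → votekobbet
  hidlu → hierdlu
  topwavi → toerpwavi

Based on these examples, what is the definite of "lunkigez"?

"lunkigez" ends in a consonant. The stems ending in a consonant (defotiz → defotizzet, nimgiggum → nimgiggummet, votekob → votekobbet) double the final consonant and add -et.
So lunkigez → lunkigezzet.

lunkigezzet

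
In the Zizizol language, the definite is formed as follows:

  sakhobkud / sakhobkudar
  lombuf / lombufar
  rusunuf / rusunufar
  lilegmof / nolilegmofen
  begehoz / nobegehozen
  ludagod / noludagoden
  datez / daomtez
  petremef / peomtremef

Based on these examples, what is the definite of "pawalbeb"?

paomwalbeb

"pawalbeb" has last vowel 'e'. The stems whose last vowel is 'e' (datez → daomtez, petremef → peomtremef) insert -om- after the first vowel.
So pawalbeb → paomwalbeb.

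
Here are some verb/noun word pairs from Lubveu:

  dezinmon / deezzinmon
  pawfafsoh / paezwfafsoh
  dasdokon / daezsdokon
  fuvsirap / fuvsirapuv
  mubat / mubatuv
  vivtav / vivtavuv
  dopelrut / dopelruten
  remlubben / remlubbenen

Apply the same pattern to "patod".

paeztod

"patod" has last vowel 'o'. The stems whose last vowel is 'o' (dezinmon → deezzinmon, pawfafsoh → paezwfafsoh, dasdokon → daezsdokon) insert -ez- after the first vowel.
So patod → paeztod.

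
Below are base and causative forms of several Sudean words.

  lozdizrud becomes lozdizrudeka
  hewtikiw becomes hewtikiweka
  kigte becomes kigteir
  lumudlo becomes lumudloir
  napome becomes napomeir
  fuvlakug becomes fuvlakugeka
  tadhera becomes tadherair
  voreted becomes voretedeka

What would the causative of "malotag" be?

voreted and napome both have last vowel 'e' yet inflect differently (voretedeka, napomeir), so the last vowel is not what conditions the rule; whether the stem ends in a vowel or a consonant is.
"malotag" ends in a consonant. The stems ending in a consonant (lozdizrud → lozdizrudeka, hewtikiw → hewtikiweka, fuvlakug → fuvlakugeka) add -eka.
So malotag → malotageka.

malotageka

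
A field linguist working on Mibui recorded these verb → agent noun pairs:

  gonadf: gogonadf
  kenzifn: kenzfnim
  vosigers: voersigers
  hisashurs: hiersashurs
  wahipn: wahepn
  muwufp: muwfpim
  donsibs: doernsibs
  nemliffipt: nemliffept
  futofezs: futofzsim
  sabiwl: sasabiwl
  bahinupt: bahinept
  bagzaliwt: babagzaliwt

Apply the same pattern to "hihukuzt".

bahinupt and bagzaliwt both end in -t yet inflect differently (bahinept, babagzaliwt), so the final letter is not what conditions the rule; the second-to-last letter is.
"hihukuzt" has second-to-last letter 'z'. The one such stem in the data (futofezs → futofzsim) deletes the last vowel and adds -im (as do muwufp, kenzifn), so the same rule applies.
The other patterns: stems whose second-to-last letter is 'b' or 'r' insert -er- after the first vowel; stems whose second-to-last letter is 'p' change the last vowel to 'e'; stems whose second-to-last letter is 'd' or 'w' repeat the first consonant+vowel as a prefix.
So hihukuzt → hihukztim.

hihukztim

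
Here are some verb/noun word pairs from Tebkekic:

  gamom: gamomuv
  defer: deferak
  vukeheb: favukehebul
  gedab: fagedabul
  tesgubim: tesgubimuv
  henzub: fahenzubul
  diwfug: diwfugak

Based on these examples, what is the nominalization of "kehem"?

kehemuv

henzub and diwfug both have last vowel 'u' yet inflect differently (fahenzubul, diwfugak), so the last vowel is not what conditions the rule; the final letter is.
"kehem" ends in -m. The stems ending in -m (gamom → gamomuv, tesgubim → tesgubimuv) add -uv.
The other patterns: stems ending in -b add fa- … -ul around the stem; stems ending in -g or -r add -ak.
So kehem → kehemuv.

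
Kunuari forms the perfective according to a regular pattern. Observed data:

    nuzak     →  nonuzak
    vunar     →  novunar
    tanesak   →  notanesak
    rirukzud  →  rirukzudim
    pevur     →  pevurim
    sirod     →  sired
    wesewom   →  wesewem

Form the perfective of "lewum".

vunar and pevur both end in -r yet inflect differently (novunar, pevurim), so the final letter is not what conditions the rule; the last vowel is.
"lewum" has last vowel 'u'. The stems whose last vowel is 'u' (rirukzud → rirukzudim, pevur → pevurim) add -im.
The other patterns: stems whose last vowel is 'a' add the prefix no-; stems whose last vowel is 'o' change the last vowel to 'e'.
So lewum → lewumim.

lewumim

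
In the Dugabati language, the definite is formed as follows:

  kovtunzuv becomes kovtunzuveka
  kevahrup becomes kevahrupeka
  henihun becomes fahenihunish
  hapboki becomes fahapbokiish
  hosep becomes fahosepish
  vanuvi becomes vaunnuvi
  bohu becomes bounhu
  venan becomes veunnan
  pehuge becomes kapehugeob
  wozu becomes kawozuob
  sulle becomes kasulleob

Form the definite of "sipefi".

"sipefi" begins with s-. The one such stem in the data (sulle → kasulleob) adds ka- … -ob around the stem, so the same rule applies.
The other patterns: stems beginning with k- add -eka; stems beginning with h- add fa- … -ish around the stem; stems beginning with b- or v- insert -un- after the first vowel.
So sipefi → kasipefiob.

kasipefiob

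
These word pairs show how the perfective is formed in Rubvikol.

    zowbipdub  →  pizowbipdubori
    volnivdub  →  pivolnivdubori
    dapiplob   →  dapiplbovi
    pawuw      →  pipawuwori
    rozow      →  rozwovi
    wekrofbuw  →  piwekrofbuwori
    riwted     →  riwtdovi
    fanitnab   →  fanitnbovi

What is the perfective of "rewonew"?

rewonwovi

pawuw and rozow both end in -w yet inflect differently (pipawuwori, rozwovi), so the final letter is not what conditions the rule; the last vowel is.
"rewonew" has last vowel 'e'. The one such stem in the data (riwted → riwtdovi) deletes the last vowel and adds -ovi (as do rozow, fanitnab), so the same rule applies.
So rewonew → rewonwovi.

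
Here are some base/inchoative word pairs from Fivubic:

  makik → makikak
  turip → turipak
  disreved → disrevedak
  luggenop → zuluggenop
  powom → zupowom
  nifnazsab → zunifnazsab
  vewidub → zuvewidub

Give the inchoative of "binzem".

binzemak

turip and luggenop both end in -p yet inflect differently (turipak, zuluggenop), so the final letter is not what conditions the rule; the last vowel is.
"binzem" has last vowel 'e'. The one such stem in the data (disreved → disrevedak) adds -ak, so the same rule applies.
The other pattern: stems whose last vowel is 'a', 'o' or 'u' add the prefix zu-.
So binzem → binzemak.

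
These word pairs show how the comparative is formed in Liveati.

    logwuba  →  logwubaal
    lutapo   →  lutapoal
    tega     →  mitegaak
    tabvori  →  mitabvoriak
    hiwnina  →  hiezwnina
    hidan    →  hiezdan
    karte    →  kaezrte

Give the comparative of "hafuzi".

logwuba and tega both end in -a yet inflect differently (logwubaal, mitegaak), so the final letter is not what conditions the rule; the first letter is.
"hafuzi" begins with h-. The stems beginning with h- (hiwnina → hiezwnina, hidan → hiezdan) insert -ez- after the first vowel.
The other patterns: stems beginning with l- add -al; stems beginning with t- add mi- … -ak around the stem.
So hafuzi → haezfuzi.

haezfuzi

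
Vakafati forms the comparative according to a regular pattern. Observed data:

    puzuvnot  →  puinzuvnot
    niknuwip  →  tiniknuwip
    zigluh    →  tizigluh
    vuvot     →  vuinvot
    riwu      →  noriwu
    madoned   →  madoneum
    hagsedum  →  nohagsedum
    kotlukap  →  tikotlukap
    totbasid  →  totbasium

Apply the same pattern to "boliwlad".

niknuwip and totbasid both have last vowel 'i' yet inflect differently (tiniknuwip, totbasium), so the last vowel is not what conditions the rule; the final letter is.
"boliwlad" ends in -d. The stems ending in -d (totbasid → totbasium, madoned → madoneum) drop the final letter and add -um.
The other patterns: stems ending in -h or -p add the prefix ti-; stems ending in -t insert -in- after the first vowel; stems ending in -m or -u add the prefix no-.
So boliwlad → boliwlaum.

boliwlaum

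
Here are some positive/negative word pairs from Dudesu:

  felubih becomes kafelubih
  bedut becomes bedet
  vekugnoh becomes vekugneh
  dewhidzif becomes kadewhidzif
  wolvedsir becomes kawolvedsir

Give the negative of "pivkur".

"pivkur" has last vowel 'u'. The one such stem in the data (bedut → bedet) changes the last vowel to 'e' (as does vekugnoh), so the same rule applies.
So pivkur → pivker.

pivker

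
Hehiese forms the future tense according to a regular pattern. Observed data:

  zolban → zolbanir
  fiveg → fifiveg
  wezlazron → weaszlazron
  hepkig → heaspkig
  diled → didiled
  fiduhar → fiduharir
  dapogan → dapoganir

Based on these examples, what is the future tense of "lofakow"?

"lofakow" has last vowel 'o'. The one such stem in the data (wezlazron → weaszlazron) inserts -as- after the first vowel (as does hepkig), so the same rule applies.
The other patterns: stems whose last vowel is 'a' add -ir; stems whose last vowel is 'e' repeat the first consonant+vowel as a prefix.
So lofakow → loasfakow.

loasfakow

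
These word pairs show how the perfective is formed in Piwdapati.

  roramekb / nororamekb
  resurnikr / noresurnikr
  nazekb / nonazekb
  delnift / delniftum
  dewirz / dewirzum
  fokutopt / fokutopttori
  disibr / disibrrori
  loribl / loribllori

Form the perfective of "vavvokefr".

vavvokefrum

"vavvokefr" has second-to-last letter 'f'. The one such stem in the data (delnift → delniftum) adds -um, so the same rule applies.
So vavvokefr → vavvokefrum.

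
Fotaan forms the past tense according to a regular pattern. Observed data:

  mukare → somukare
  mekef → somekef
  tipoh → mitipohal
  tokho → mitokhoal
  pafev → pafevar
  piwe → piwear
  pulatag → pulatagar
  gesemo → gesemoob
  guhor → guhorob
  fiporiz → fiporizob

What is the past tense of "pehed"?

pehedar

mukare and piwe both end in -e yet inflect differently (somukare, piwear), so the final letter is not what conditions the rule; the first letter is.
"pehed" begins with p-. The stems beginning with p- (pafev → pafevar, piwe → piwear, pulatag → pulatagar) add -ar.
The other patterns: stems beginning with m- add the prefix so-; stems beginning with t- add mi- … -al around the stem; stems beginning with f- or g- add -ob.
So pehed → pehedar.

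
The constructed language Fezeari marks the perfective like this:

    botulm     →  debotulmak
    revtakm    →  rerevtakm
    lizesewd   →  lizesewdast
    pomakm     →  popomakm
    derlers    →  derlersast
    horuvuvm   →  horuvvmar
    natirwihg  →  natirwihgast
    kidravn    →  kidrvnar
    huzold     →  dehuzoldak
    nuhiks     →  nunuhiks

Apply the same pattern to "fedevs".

botulm and horuvuvm both end in -m yet inflect differently (debotulmak, horuvvmar), so the final letter is not what conditions the rule; the second-to-last letter is.
"fedevs" has second-to-last letter 'v'. The stems whose second-to-last letter is 'v' (horuvuvm → horuvvmar, kidravn → kidrvnar) delete the last vowel and add -ar.
The other patterns: stems whose second-to-last letter is 'l' add de- … -ak around the stem; stems whose second-to-last letter is 'k' repeat the first consonant+vowel as a prefix; stems whose second-to-last letter is 'h', 'r' or 'w' add -ast.
So fedevs → fedvsar.

fedvsar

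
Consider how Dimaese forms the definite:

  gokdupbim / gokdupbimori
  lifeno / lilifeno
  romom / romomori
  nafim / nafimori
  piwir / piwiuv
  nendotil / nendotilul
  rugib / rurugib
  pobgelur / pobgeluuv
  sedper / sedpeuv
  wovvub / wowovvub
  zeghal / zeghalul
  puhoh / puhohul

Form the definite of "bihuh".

bihuhul

rugib and piwir both have last vowel 'i' yet inflect differently (rurugib, piwiuv), so the last vowel is not what conditions the rule; the final letter is.
"bihuh" ends in -h. The one such stem in the data (puhoh → puhohul) adds -ul, so the same rule applies.
The other patterns: stems ending in -b or -o repeat the first consonant+vowel as a prefix; stems ending in -r drop the final letter and add -uv; stems ending in -m add -ori.
So bihuh → bihuhul.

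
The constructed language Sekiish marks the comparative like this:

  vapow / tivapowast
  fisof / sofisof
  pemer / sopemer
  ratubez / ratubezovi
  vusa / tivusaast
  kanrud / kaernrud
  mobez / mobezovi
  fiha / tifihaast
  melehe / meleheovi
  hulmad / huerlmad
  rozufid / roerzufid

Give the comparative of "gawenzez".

fisof and vapow both have last vowel 'o' yet inflect differently (sofisof, tivapowast), so the last vowel is not what conditions the rule; the final letter is.
"gawenzez" ends in -z. The stems ending in -z (mobez → mobezovi, ratubez → ratubezovi) add -ovi.
The other patterns: stems ending in -f or -r add the prefix so-; stems ending in -a or -w add ti- … -ast around the stem; stems ending in -d insert -er- after the first vowel.
So gawenzez → gawenzezovi.

gawenzezovi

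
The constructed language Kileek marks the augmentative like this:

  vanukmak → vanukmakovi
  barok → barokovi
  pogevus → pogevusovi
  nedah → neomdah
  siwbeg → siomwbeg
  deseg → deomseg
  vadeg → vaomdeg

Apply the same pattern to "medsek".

"medsek" ends in -k. The stems ending in -k (vanukmak → vanukmakovi, barok → barokovi) add -ovi.
So medsek → medsekovi.

medsekovi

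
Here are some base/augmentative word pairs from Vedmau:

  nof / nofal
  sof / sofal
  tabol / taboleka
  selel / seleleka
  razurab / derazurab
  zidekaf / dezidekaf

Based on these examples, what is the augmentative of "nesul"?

nesuleka

nof and zidekaf both end in -f yet inflect differently (nofal, dezidekaf), so the final letter is not what conditions the rule; the number of vowels is.
"nesul" has 2 vowels. The stems with 2 vowels (tabol → taboleka, selel → seleleka) add -eka.
The other patterns: stems with 1 vowel add -al; stems with 3 vowels add the prefix de-.
So nesul → nesuleka.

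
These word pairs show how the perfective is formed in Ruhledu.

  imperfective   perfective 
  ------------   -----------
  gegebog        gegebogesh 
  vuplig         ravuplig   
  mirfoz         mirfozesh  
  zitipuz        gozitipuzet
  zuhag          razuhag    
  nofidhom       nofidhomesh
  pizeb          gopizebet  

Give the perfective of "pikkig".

rapikkig

vuplig and gegebog both end in -g yet inflect differently (ravuplig, gegebogesh), so the final letter is not what conditions the rule; the last vowel is.
"pikkig" has last vowel 'i'. The one such stem in the data (vuplig → ravuplig) adds the prefix ra-, so the same rule applies.
The other patterns: stems whose last vowel is 'o' add -esh; stems whose last vowel is 'e' or 'u' add go- … -et around the stem.
So pikkig → rapikkig.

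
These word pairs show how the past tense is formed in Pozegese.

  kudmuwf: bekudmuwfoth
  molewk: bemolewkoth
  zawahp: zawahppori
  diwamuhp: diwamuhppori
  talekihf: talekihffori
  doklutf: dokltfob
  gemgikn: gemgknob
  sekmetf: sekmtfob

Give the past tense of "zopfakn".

"zopfakn" has second-to-last letter 'k'. The one such stem in the data (gemgikn → gemgknob) deletes the last vowel and adds -ob (as do doklutf, sekmetf), so the same rule applies.
So zopfakn → zopfknob.

zopfknob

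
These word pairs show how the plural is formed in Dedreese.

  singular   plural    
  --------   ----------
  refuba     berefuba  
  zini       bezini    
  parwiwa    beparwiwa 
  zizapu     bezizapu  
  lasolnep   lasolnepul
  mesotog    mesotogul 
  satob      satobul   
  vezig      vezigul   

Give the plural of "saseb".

zini and vezig both have last vowel 'i' yet inflect differently (bezini, vezigul), so the last vowel is not what conditions the rule; whether the stem ends in a vowel or a consonant is.
"saseb" ends in a consonant. The stems ending in a consonant (lasolnep → lasolnepul, mesotog → mesotogul, satob → satobul) add -ul.
The other pattern: stems ending in a vowel add the prefix be-.
So saseb → sasebul.

sasebul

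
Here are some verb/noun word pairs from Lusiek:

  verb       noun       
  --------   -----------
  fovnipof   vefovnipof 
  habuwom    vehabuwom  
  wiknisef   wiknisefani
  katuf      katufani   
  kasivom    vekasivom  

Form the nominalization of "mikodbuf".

mikodbufani

"mikodbuf" has last vowel 'u'. The one such stem in the data (katuf → katufani) adds -ani, so the same rule applies.
The other pattern: stems whose last vowel is 'o' add the prefix ve-.
So mikodbuf → mikodbufani.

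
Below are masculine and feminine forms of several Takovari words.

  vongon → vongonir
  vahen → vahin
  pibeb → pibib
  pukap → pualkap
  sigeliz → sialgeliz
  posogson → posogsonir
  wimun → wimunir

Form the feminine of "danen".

danin

vahen and vongon both end in -n yet inflect differently (vahin, vongonir), so the final letter is not what conditions the rule; the last vowel is.
"danen" has last vowel 'e'. The stems whose last vowel is 'e' (pibeb → pibib, vahen → vahin) change the last vowel to 'i'.
The other patterns: stems whose last vowel is 'o' or 'u' add -ir; stems whose last vowel is 'a' or 'i' insert -al- after the first vowel.
So danen → danin.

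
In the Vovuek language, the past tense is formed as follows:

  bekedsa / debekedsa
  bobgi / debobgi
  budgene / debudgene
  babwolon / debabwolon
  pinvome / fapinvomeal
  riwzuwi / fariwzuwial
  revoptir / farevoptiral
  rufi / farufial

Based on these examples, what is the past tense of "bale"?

budgene and pinvome both end in -e yet inflect differently (debudgene, fapinvomeal), so the final letter is not what conditions the rule; the first letter is.
"bale" begins with b-. The stems beginning with b- (bekedsa → debekedsa, bobgi → debobgi, budgene → debudgene) add the prefix de-.
So bale → debale.

debale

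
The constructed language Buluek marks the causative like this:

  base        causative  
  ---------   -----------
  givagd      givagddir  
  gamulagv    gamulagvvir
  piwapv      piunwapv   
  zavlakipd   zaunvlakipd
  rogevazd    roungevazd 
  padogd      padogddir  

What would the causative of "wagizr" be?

waungizr

"wagizr" has second-to-last letter 'z'. The one such stem in the data (rogevazd → roungevazd) inserts -un- after the first vowel (as do zavlakipd, piwapv), so the same rule applies.
So wagizr → waungizr.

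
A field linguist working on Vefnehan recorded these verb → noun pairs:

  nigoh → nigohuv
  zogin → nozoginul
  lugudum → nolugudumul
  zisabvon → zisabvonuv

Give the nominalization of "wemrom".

zisabvon and zogin both end in -n yet inflect differently (zisabvonuv, nozoginul), so the final letter is not what conditions the rule; the last vowel is.
"wemrom" has last vowel 'o'. The stems whose last vowel is 'o' (nigoh → nigohuv, zisabvon → zisabvonuv) add -uv.
The other pattern: stems whose last vowel is 'i' or 'u' add no- … -ul around the stem.
So wemrom → wemromuv.

wemromuv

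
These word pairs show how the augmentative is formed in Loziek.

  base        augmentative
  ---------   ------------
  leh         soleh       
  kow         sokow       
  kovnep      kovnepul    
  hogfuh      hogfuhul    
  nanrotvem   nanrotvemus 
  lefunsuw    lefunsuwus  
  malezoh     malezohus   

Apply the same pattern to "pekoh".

leh and hogfuh both end in -h yet inflect differently (soleh, hogfuhul), so the final letter is not what conditions the rule; the number of vowels is.
"pekoh" has 2 vowels. The stems with 2 vowels (kovnep → kovnepul, hogfuh → hogfuhul) add -ul.
The other patterns: stems with 1 vowel add the prefix so-; stems with 3 vowels add -us.
So pekoh → pekohul.

pekohul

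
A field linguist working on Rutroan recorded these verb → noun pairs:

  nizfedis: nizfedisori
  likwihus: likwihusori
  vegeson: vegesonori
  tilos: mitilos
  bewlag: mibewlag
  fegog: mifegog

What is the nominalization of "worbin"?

miworbin

nizfedis and tilos both end in -s yet inflect differently (nizfedisori, mitilos), so the final letter is not what conditions the rule; the number of vowels is.
"worbin" has 2 vowels. The stems with 2 vowels (tilos → mitilos, bewlag → mibewlag, fegog → mifegog) add the prefix mi-.
So worbin → miworbin.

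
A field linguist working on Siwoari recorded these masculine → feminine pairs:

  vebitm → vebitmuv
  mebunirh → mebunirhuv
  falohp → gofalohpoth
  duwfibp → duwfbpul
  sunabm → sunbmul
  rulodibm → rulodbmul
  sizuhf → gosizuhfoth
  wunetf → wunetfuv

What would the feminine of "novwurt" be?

"novwurt" has second-to-last letter 'r'. The one such stem in the data (mebunirh → mebunirhuv) adds -uv, so the same rule applies.
So novwurt → novwurtuv.

novwurtuv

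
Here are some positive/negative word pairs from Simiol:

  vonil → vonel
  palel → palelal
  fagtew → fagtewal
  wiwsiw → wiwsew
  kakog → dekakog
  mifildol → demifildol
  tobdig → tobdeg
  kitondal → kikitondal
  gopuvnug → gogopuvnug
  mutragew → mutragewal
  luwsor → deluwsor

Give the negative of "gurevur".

gopuvnug and tobdig both end in -g yet inflect differently (gogopuvnug, tobdeg), so the final letter is not what conditions the rule; the last vowel is.
"gurevur" has last vowel 'u'. The one such stem in the data (gopuvnug → gogopuvnug) repeats the first consonant+vowel as a prefix (as does kitondal), so the same rule applies.
So gurevur → gugurevur.

gugurevur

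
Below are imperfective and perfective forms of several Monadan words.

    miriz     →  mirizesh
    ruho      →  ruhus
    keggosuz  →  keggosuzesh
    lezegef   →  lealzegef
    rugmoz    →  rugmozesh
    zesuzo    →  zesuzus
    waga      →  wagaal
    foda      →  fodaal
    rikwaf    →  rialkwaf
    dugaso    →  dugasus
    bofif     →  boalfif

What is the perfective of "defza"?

defzaal

bofif and miriz both have last vowel 'i' yet inflect differently (boalfif, mirizesh), so the last vowel is not what conditions the rule; the final letter is.
"defza" ends in -a. The stems ending in -a (foda → fodaal, waga → wagaal) add -al.
So defza → defzaal.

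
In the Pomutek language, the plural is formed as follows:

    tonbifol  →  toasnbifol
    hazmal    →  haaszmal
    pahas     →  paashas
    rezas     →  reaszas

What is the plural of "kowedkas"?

koaswedkas

Every pair shown (tonbifol → toasnbifol, hazmal → haaszmal, pahas → paashas, …) follows the same rule: insert -as- after the first vowel.
So kowedkas → koaswedkas.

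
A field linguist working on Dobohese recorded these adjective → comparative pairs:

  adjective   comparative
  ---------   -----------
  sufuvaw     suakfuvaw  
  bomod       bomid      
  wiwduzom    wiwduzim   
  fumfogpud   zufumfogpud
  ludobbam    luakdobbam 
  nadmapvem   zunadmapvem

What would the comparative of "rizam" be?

wiwduzom and nadmapvem both end in -m yet inflect differently (wiwduzim, zunadmapvem), so the final letter is not what conditions the rule; the last vowel is.
"rizam" has last vowel 'a'. The stems whose last vowel is 'a' (ludobbam → luakdobbam, sufuvaw → suakfuvaw) insert -ak- after the first vowel.
So rizam → riakzam.

riakzam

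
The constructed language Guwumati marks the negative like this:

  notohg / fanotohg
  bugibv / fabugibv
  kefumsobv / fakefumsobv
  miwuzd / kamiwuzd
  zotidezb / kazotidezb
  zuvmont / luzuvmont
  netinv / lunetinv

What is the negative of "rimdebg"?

farimdebg

bugibv and netinv both end in -v yet inflect differently (fabugibv, lunetinv), so the final letter is not what conditions the rule; the second-to-last letter is.
"rimdebg" has second-to-last letter 'b'. The stems whose second-to-last letter is 'b' (bugibv → fabugibv, kefumsobv → fakefumsobv) add the prefix fa-.
The other patterns: stems whose second-to-last letter is 'z' add the prefix ka-; stems whose second-to-last letter is 'n' add the prefix lu-.
So rimdebg → farimdebg.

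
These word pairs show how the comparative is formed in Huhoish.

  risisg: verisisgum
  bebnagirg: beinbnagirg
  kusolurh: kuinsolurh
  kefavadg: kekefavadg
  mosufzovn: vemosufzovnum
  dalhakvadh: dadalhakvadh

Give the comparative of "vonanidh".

"vonanidh" has second-to-last letter 'd'. The stems whose second-to-last letter is 'd' (dalhakvadh → dadalhakvadh, kefavadg → kekefavadg) repeat the first consonant+vowel as a prefix.
The other patterns: stems whose second-to-last letter is 's' or 'v' add ve- … -um around the stem; stems whose second-to-last letter is 'r' insert -in- after the first vowel.
So vonanidh → vovonanidh.

vovonanidh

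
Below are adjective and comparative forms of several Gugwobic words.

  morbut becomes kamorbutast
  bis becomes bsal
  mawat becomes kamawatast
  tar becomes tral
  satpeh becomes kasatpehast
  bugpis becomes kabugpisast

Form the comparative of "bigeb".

kabigebast

bis and bugpis both end in -s yet inflect differently (bsal, kabugpisast), so the final letter is not what conditions the rule; the number of vowels is.
"bigeb" has 2 vowels. The stems with 2 vowels (bugpis → kabugpisast, morbut → kamorbutast, mawat → kamawatast) add ka- … -ast around the stem.
The other pattern: stems with 1 vowel delete the last vowel and add -al.
So bigeb → kabigebast.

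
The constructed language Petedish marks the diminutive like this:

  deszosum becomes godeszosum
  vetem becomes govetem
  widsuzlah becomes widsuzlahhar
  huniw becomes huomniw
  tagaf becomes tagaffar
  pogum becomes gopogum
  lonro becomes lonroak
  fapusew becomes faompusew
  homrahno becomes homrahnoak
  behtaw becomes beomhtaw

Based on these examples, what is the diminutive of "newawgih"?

newawgihhar

"newawgih" ends in -h. The one such stem in the data (widsuzlah → widsuzlahhar) doubles the final consonant and adds -ar (as does tagaf), so the same rule applies.
So newawgih → newawgihhar.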